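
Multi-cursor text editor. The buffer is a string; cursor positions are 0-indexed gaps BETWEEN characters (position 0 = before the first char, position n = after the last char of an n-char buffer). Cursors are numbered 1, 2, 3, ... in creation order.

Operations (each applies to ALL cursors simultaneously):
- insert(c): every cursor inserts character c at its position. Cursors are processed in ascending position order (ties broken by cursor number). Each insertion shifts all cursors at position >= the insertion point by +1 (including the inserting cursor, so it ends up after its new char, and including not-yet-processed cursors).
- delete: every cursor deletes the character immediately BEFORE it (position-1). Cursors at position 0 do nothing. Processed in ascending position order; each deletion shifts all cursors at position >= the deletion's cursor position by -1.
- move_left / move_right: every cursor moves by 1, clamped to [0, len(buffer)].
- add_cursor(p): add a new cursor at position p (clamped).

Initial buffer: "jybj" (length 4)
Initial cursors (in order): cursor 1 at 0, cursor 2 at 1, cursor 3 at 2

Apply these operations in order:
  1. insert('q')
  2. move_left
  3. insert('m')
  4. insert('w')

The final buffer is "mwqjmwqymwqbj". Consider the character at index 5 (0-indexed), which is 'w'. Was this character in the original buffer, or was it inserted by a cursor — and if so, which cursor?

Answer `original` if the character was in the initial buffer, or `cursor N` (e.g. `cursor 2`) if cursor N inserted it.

Answer: cursor 2

Derivation:
After op 1 (insert('q')): buffer="qjqyqbj" (len 7), cursors c1@1 c2@3 c3@5, authorship 1.2.3..
After op 2 (move_left): buffer="qjqyqbj" (len 7), cursors c1@0 c2@2 c3@4, authorship 1.2.3..
After op 3 (insert('m')): buffer="mqjmqymqbj" (len 10), cursors c1@1 c2@4 c3@7, authorship 11.22.33..
After op 4 (insert('w')): buffer="mwqjmwqymwqbj" (len 13), cursors c1@2 c2@6 c3@10, authorship 111.222.333..
Authorship (.=original, N=cursor N): 1 1 1 . 2 2 2 . 3 3 3 . .
Index 5: author = 2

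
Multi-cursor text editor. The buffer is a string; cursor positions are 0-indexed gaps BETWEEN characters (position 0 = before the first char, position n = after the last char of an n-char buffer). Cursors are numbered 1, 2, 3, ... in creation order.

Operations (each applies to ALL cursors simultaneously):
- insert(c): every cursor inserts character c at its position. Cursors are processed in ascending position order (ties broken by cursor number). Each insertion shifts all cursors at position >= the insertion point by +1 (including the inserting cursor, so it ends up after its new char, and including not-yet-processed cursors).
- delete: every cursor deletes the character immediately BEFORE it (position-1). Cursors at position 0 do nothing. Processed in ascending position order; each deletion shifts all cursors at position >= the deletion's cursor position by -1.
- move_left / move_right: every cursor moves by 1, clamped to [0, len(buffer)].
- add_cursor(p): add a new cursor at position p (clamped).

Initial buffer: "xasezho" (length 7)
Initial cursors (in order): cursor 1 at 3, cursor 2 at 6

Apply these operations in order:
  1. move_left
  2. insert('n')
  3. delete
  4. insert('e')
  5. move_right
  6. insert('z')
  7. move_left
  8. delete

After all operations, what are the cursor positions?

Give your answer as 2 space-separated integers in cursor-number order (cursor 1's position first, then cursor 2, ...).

Answer: 3 7

Derivation:
After op 1 (move_left): buffer="xasezho" (len 7), cursors c1@2 c2@5, authorship .......
After op 2 (insert('n')): buffer="xanseznho" (len 9), cursors c1@3 c2@7, authorship ..1...2..
After op 3 (delete): buffer="xasezho" (len 7), cursors c1@2 c2@5, authorship .......
After op 4 (insert('e')): buffer="xaesezeho" (len 9), cursors c1@3 c2@7, authorship ..1...2..
After op 5 (move_right): buffer="xaesezeho" (len 9), cursors c1@4 c2@8, authorship ..1...2..
After op 6 (insert('z')): buffer="xaeszezehzo" (len 11), cursors c1@5 c2@10, authorship ..1.1..2.2.
After op 7 (move_left): buffer="xaeszezehzo" (len 11), cursors c1@4 c2@9, authorship ..1.1..2.2.
After op 8 (delete): buffer="xaezezezo" (len 9), cursors c1@3 c2@7, authorship ..11..22.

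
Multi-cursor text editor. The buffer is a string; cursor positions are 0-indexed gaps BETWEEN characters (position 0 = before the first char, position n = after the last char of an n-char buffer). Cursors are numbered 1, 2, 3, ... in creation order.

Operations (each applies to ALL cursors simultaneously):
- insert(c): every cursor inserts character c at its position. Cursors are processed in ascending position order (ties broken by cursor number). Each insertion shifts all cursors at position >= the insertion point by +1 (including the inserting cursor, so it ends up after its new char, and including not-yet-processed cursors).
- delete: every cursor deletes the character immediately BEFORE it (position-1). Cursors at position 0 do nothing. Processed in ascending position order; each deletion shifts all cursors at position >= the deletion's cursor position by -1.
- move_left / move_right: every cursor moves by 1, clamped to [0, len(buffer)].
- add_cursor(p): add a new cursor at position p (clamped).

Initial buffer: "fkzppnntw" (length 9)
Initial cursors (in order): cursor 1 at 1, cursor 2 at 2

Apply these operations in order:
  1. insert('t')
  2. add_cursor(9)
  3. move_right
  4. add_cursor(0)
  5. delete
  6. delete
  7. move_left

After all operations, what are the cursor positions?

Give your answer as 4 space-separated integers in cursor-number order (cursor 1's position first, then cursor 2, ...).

Answer: 0 0 3 0

Derivation:
After op 1 (insert('t')): buffer="ftktzppnntw" (len 11), cursors c1@2 c2@4, authorship .1.2.......
After op 2 (add_cursor(9)): buffer="ftktzppnntw" (len 11), cursors c1@2 c2@4 c3@9, authorship .1.2.......
After op 3 (move_right): buffer="ftktzppnntw" (len 11), cursors c1@3 c2@5 c3@10, authorship .1.2.......
After op 4 (add_cursor(0)): buffer="ftktzppnntw" (len 11), cursors c4@0 c1@3 c2@5 c3@10, authorship .1.2.......
After op 5 (delete): buffer="fttppnnw" (len 8), cursors c4@0 c1@2 c2@3 c3@7, authorship .12.....
After op 6 (delete): buffer="fppnw" (len 5), cursors c4@0 c1@1 c2@1 c3@4, authorship .....
After op 7 (move_left): buffer="fppnw" (len 5), cursors c1@0 c2@0 c4@0 c3@3, authorship .....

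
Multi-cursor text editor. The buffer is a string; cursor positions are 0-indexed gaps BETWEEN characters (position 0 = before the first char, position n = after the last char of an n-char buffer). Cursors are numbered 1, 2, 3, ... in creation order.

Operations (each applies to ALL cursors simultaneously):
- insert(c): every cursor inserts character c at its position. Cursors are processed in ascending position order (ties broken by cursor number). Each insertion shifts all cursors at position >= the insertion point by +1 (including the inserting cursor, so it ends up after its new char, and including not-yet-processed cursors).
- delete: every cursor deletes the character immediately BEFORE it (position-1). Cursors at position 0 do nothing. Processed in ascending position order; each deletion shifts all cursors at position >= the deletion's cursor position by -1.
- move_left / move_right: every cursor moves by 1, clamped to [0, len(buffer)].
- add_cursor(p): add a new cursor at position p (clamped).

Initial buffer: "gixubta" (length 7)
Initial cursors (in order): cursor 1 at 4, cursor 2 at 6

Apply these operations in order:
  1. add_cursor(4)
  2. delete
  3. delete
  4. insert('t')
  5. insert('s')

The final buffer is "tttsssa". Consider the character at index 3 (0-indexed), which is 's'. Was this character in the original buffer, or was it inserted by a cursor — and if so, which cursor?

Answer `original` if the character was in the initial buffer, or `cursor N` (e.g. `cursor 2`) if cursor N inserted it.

Answer: cursor 1

Derivation:
After op 1 (add_cursor(4)): buffer="gixubta" (len 7), cursors c1@4 c3@4 c2@6, authorship .......
After op 2 (delete): buffer="giba" (len 4), cursors c1@2 c3@2 c2@3, authorship ....
After op 3 (delete): buffer="a" (len 1), cursors c1@0 c2@0 c3@0, authorship .
After op 4 (insert('t')): buffer="ttta" (len 4), cursors c1@3 c2@3 c3@3, authorship 123.
After op 5 (insert('s')): buffer="tttsssa" (len 7), cursors c1@6 c2@6 c3@6, authorship 123123.
Authorship (.=original, N=cursor N): 1 2 3 1 2 3 .
Index 3: author = 1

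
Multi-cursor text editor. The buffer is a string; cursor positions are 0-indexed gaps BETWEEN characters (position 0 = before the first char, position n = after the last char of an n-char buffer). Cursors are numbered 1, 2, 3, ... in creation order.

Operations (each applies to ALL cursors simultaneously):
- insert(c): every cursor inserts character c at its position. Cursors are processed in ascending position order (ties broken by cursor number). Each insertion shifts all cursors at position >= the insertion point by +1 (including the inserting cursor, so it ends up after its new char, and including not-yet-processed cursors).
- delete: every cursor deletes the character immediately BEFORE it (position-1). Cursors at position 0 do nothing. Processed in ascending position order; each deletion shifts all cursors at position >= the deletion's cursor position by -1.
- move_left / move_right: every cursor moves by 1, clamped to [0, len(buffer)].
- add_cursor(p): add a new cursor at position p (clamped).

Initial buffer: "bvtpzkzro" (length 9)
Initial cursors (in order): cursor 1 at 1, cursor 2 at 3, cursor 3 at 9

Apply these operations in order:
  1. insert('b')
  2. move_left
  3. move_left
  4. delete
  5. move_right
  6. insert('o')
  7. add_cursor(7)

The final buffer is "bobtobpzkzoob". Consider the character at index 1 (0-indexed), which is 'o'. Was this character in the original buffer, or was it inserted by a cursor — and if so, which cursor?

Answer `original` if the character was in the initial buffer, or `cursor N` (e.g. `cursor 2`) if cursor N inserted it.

Answer: cursor 1

Derivation:
After op 1 (insert('b')): buffer="bbvtbpzkzrob" (len 12), cursors c1@2 c2@5 c3@12, authorship .1..2......3
After op 2 (move_left): buffer="bbvtbpzkzrob" (len 12), cursors c1@1 c2@4 c3@11, authorship .1..2......3
After op 3 (move_left): buffer="bbvtbpzkzrob" (len 12), cursors c1@0 c2@3 c3@10, authorship .1..2......3
After op 4 (delete): buffer="bbtbpzkzob" (len 10), cursors c1@0 c2@2 c3@8, authorship .1.2.....3
After op 5 (move_right): buffer="bbtbpzkzob" (len 10), cursors c1@1 c2@3 c3@9, authorship .1.2.....3
After op 6 (insert('o')): buffer="bobtobpzkzoob" (len 13), cursors c1@2 c2@5 c3@12, authorship .11.22.....33
After op 7 (add_cursor(7)): buffer="bobtobpzkzoob" (len 13), cursors c1@2 c2@5 c4@7 c3@12, authorship .11.22.....33
Authorship (.=original, N=cursor N): . 1 1 . 2 2 . . . . . 3 3
Index 1: author = 1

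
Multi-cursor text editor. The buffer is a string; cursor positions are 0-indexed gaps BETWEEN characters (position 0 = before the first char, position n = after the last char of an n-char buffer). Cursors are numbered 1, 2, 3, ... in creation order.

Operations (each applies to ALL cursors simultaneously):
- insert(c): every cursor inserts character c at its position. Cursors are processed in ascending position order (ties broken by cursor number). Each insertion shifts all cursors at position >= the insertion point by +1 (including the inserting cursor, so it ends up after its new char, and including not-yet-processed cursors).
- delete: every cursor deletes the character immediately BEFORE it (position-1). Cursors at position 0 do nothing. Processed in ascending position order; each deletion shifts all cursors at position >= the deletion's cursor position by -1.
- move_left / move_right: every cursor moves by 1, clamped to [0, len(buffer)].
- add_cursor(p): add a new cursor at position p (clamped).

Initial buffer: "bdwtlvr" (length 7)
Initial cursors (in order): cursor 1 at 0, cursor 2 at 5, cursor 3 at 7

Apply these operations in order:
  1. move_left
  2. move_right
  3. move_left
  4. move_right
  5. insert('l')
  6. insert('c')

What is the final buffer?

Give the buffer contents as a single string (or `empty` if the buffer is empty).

After op 1 (move_left): buffer="bdwtlvr" (len 7), cursors c1@0 c2@4 c3@6, authorship .......
After op 2 (move_right): buffer="bdwtlvr" (len 7), cursors c1@1 c2@5 c3@7, authorship .......
After op 3 (move_left): buffer="bdwtlvr" (len 7), cursors c1@0 c2@4 c3@6, authorship .......
After op 4 (move_right): buffer="bdwtlvr" (len 7), cursors c1@1 c2@5 c3@7, authorship .......
After op 5 (insert('l')): buffer="bldwtllvrl" (len 10), cursors c1@2 c2@7 c3@10, authorship .1....2..3
After op 6 (insert('c')): buffer="blcdwtllcvrlc" (len 13), cursors c1@3 c2@9 c3@13, authorship .11....22..33

Answer: blcdwtllcvrlc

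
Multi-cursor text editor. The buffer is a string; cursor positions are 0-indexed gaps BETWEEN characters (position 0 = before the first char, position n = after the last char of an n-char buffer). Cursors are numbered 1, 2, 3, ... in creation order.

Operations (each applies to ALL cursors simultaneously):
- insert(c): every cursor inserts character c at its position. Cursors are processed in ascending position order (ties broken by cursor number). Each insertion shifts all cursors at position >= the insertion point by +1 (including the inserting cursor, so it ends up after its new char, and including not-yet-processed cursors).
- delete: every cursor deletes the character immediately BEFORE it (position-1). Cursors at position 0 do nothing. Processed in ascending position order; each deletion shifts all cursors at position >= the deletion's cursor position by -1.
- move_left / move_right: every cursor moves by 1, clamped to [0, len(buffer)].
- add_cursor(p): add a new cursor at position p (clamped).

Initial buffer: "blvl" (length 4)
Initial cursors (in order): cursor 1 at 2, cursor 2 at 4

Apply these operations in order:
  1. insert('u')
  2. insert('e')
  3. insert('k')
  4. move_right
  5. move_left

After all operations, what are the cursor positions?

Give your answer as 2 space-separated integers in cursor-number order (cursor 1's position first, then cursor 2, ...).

After op 1 (insert('u')): buffer="bluvlu" (len 6), cursors c1@3 c2@6, authorship ..1..2
After op 2 (insert('e')): buffer="bluevlue" (len 8), cursors c1@4 c2@8, authorship ..11..22
After op 3 (insert('k')): buffer="bluekvluek" (len 10), cursors c1@5 c2@10, authorship ..111..222
After op 4 (move_right): buffer="bluekvluek" (len 10), cursors c1@6 c2@10, authorship ..111..222
After op 5 (move_left): buffer="bluekvluek" (len 10), cursors c1@5 c2@9, authorship ..111..222

Answer: 5 9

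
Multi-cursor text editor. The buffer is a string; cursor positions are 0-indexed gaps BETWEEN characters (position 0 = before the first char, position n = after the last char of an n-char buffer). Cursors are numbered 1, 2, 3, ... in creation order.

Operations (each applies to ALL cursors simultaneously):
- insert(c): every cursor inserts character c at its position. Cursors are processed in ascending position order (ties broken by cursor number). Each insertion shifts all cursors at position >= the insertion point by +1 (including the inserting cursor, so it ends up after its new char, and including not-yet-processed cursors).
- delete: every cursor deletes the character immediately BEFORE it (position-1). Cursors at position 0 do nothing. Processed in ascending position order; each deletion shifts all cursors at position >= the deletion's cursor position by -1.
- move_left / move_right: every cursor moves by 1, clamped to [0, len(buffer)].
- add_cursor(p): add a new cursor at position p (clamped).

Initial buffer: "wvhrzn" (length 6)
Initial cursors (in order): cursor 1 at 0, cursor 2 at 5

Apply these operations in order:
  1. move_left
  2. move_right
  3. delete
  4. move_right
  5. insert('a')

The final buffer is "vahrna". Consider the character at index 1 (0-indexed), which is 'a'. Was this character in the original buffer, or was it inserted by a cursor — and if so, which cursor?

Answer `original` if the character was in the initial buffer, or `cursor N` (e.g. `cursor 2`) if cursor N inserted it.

After op 1 (move_left): buffer="wvhrzn" (len 6), cursors c1@0 c2@4, authorship ......
After op 2 (move_right): buffer="wvhrzn" (len 6), cursors c1@1 c2@5, authorship ......
After op 3 (delete): buffer="vhrn" (len 4), cursors c1@0 c2@3, authorship ....
After op 4 (move_right): buffer="vhrn" (len 4), cursors c1@1 c2@4, authorship ....
After op 5 (insert('a')): buffer="vahrna" (len 6), cursors c1@2 c2@6, authorship .1...2
Authorship (.=original, N=cursor N): . 1 . . . 2
Index 1: author = 1

Answer: cursor 1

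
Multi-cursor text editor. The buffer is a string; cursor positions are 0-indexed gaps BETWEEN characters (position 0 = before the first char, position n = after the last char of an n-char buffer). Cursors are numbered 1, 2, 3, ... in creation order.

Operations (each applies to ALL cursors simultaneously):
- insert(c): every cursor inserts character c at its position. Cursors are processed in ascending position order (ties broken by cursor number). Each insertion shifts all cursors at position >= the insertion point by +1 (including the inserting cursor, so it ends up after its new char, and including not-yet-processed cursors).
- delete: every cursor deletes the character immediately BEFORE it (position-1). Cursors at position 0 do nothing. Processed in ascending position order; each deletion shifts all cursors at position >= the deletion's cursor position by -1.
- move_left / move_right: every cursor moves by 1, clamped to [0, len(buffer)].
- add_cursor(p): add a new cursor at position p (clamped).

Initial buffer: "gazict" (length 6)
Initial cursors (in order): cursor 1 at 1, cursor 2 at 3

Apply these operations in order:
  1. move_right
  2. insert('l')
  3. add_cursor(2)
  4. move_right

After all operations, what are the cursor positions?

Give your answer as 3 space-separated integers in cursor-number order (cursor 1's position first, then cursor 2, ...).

Answer: 4 7 3

Derivation:
After op 1 (move_right): buffer="gazict" (len 6), cursors c1@2 c2@4, authorship ......
After op 2 (insert('l')): buffer="galzilct" (len 8), cursors c1@3 c2@6, authorship ..1..2..
After op 3 (add_cursor(2)): buffer="galzilct" (len 8), cursors c3@2 c1@3 c2@6, authorship ..1..2..
After op 4 (move_right): buffer="galzilct" (len 8), cursors c3@3 c1@4 c2@7, authorship ..1..2..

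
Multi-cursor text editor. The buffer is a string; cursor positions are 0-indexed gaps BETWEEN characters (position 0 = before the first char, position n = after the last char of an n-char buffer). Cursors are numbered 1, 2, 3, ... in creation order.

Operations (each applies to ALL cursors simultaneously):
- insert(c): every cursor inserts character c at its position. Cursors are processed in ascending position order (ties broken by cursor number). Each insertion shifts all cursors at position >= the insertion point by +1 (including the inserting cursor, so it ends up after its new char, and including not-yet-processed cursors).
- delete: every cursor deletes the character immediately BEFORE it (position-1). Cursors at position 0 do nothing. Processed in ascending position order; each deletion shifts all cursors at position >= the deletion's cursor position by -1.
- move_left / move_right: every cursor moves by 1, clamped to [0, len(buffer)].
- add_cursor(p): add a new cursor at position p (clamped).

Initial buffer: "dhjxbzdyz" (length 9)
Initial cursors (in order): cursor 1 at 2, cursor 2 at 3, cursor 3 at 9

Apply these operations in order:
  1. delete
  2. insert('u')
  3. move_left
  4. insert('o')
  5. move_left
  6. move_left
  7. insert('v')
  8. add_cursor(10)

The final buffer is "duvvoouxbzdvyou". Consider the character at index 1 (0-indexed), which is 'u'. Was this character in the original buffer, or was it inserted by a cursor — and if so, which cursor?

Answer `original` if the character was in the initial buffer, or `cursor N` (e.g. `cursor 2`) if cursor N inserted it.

After op 1 (delete): buffer="dxbzdy" (len 6), cursors c1@1 c2@1 c3@6, authorship ......
After op 2 (insert('u')): buffer="duuxbzdyu" (len 9), cursors c1@3 c2@3 c3@9, authorship .12.....3
After op 3 (move_left): buffer="duuxbzdyu" (len 9), cursors c1@2 c2@2 c3@8, authorship .12.....3
After op 4 (insert('o')): buffer="duoouxbzdyou" (len 12), cursors c1@4 c2@4 c3@11, authorship .1122.....33
After op 5 (move_left): buffer="duoouxbzdyou" (len 12), cursors c1@3 c2@3 c3@10, authorship .1122.....33
After op 6 (move_left): buffer="duoouxbzdyou" (len 12), cursors c1@2 c2@2 c3@9, authorship .1122.....33
After op 7 (insert('v')): buffer="duvvoouxbzdvyou" (len 15), cursors c1@4 c2@4 c3@12, authorship .112122....3.33
After op 8 (add_cursor(10)): buffer="duvvoouxbzdvyou" (len 15), cursors c1@4 c2@4 c4@10 c3@12, authorship .112122....3.33
Authorship (.=original, N=cursor N): . 1 1 2 1 2 2 . . . . 3 . 3 3
Index 1: author = 1

Answer: cursor 1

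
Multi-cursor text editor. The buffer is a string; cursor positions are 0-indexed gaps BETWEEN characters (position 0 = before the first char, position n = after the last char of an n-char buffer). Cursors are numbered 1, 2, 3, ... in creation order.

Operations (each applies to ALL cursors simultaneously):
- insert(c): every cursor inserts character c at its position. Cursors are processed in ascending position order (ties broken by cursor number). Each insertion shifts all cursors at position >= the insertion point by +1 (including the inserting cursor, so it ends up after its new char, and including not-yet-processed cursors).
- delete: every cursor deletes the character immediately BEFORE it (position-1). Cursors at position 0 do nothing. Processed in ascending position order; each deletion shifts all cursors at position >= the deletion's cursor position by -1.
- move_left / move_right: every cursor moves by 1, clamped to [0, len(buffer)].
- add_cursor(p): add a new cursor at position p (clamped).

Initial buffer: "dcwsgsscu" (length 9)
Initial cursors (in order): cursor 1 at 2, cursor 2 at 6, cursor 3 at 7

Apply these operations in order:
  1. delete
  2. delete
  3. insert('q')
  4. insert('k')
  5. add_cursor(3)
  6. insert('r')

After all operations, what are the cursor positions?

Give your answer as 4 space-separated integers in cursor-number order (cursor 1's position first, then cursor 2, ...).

Answer: 3 11 11 5

Derivation:
After op 1 (delete): buffer="dwsgcu" (len 6), cursors c1@1 c2@4 c3@4, authorship ......
After op 2 (delete): buffer="wcu" (len 3), cursors c1@0 c2@1 c3@1, authorship ...
After op 3 (insert('q')): buffer="qwqqcu" (len 6), cursors c1@1 c2@4 c3@4, authorship 1.23..
After op 4 (insert('k')): buffer="qkwqqkkcu" (len 9), cursors c1@2 c2@7 c3@7, authorship 11.2323..
After op 5 (add_cursor(3)): buffer="qkwqqkkcu" (len 9), cursors c1@2 c4@3 c2@7 c3@7, authorship 11.2323..
After op 6 (insert('r')): buffer="qkrwrqqkkrrcu" (len 13), cursors c1@3 c4@5 c2@11 c3@11, authorship 111.4232323..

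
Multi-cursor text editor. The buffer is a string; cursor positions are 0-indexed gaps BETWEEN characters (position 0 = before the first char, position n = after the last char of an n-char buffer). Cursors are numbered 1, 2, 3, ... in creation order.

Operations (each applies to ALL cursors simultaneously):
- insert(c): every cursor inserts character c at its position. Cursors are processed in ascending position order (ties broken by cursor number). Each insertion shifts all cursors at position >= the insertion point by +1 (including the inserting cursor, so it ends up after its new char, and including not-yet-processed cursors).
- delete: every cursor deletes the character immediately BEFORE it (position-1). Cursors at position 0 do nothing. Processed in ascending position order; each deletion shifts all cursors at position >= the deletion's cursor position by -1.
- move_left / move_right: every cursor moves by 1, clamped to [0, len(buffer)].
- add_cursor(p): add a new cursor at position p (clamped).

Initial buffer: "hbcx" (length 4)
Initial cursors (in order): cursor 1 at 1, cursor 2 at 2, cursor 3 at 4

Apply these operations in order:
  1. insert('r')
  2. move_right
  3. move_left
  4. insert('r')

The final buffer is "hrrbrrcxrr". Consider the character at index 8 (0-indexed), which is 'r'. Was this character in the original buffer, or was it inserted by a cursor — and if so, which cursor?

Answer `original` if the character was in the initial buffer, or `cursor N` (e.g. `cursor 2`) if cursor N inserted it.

Answer: cursor 3

Derivation:
After op 1 (insert('r')): buffer="hrbrcxr" (len 7), cursors c1@2 c2@4 c3@7, authorship .1.2..3
After op 2 (move_right): buffer="hrbrcxr" (len 7), cursors c1@3 c2@5 c3@7, authorship .1.2..3
After op 3 (move_left): buffer="hrbrcxr" (len 7), cursors c1@2 c2@4 c3@6, authorship .1.2..3
After op 4 (insert('r')): buffer="hrrbrrcxrr" (len 10), cursors c1@3 c2@6 c3@9, authorship .11.22..33
Authorship (.=original, N=cursor N): . 1 1 . 2 2 . . 3 3
Index 8: author = 3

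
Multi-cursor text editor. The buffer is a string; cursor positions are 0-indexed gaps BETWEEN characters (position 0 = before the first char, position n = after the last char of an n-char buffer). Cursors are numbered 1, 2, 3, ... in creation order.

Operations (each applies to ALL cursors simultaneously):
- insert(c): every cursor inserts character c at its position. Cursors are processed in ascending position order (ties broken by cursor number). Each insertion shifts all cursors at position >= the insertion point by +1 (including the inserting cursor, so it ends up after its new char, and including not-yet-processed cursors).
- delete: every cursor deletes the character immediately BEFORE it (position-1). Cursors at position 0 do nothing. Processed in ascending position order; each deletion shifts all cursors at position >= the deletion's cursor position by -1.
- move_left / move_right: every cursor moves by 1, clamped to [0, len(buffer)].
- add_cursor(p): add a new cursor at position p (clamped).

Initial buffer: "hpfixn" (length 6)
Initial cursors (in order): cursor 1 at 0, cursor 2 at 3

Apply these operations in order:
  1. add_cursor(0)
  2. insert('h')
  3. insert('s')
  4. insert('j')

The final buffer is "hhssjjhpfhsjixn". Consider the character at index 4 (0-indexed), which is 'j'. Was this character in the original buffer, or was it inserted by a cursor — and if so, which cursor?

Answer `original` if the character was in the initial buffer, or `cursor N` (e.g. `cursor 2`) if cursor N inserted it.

After op 1 (add_cursor(0)): buffer="hpfixn" (len 6), cursors c1@0 c3@0 c2@3, authorship ......
After op 2 (insert('h')): buffer="hhhpfhixn" (len 9), cursors c1@2 c3@2 c2@6, authorship 13...2...
After op 3 (insert('s')): buffer="hhsshpfhsixn" (len 12), cursors c1@4 c3@4 c2@9, authorship 1313...22...
After op 4 (insert('j')): buffer="hhssjjhpfhsjixn" (len 15), cursors c1@6 c3@6 c2@12, authorship 131313...222...
Authorship (.=original, N=cursor N): 1 3 1 3 1 3 . . . 2 2 2 . . .
Index 4: author = 1

Answer: cursor 1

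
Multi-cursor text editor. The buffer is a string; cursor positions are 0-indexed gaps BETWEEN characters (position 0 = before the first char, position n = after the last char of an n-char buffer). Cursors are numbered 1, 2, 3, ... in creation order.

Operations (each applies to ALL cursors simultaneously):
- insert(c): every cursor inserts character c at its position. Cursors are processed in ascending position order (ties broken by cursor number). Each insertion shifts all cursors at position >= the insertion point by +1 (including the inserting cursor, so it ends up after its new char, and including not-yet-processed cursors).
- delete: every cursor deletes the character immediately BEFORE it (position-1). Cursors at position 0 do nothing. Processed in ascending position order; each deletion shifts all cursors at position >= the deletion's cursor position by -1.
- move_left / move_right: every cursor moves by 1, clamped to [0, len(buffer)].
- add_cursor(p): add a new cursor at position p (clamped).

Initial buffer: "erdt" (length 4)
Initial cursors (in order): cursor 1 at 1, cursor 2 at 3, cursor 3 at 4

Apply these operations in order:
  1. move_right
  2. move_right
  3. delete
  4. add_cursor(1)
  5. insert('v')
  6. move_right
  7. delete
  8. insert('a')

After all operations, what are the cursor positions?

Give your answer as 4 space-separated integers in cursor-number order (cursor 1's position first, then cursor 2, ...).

Answer: 5 5 5 5

Derivation:
After op 1 (move_right): buffer="erdt" (len 4), cursors c1@2 c2@4 c3@4, authorship ....
After op 2 (move_right): buffer="erdt" (len 4), cursors c1@3 c2@4 c3@4, authorship ....
After op 3 (delete): buffer="e" (len 1), cursors c1@1 c2@1 c3@1, authorship .
After op 4 (add_cursor(1)): buffer="e" (len 1), cursors c1@1 c2@1 c3@1 c4@1, authorship .
After op 5 (insert('v')): buffer="evvvv" (len 5), cursors c1@5 c2@5 c3@5 c4@5, authorship .1234
After op 6 (move_right): buffer="evvvv" (len 5), cursors c1@5 c2@5 c3@5 c4@5, authorship .1234
After op 7 (delete): buffer="e" (len 1), cursors c1@1 c2@1 c3@1 c4@1, authorship .
After op 8 (insert('a')): buffer="eaaaa" (len 5), cursors c1@5 c2@5 c3@5 c4@5, authorship .1234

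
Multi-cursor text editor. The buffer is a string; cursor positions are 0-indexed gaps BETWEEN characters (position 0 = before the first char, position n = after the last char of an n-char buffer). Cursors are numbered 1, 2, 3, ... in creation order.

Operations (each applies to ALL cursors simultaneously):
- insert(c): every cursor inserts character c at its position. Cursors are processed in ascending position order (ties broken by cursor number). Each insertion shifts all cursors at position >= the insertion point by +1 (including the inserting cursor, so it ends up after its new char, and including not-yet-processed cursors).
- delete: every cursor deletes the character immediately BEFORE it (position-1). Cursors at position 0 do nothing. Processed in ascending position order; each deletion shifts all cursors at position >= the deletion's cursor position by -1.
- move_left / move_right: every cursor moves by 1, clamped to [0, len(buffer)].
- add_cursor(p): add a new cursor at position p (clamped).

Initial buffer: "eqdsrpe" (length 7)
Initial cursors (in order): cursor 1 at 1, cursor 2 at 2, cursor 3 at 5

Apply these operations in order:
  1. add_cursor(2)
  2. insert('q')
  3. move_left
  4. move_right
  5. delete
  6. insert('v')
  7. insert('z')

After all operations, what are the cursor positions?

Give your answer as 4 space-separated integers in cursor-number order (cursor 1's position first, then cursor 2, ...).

Answer: 3 8 13 8

Derivation:
After op 1 (add_cursor(2)): buffer="eqdsrpe" (len 7), cursors c1@1 c2@2 c4@2 c3@5, authorship .......
After op 2 (insert('q')): buffer="eqqqqdsrqpe" (len 11), cursors c1@2 c2@5 c4@5 c3@9, authorship .1.24...3..
After op 3 (move_left): buffer="eqqqqdsrqpe" (len 11), cursors c1@1 c2@4 c4@4 c3@8, authorship .1.24...3..
After op 4 (move_right): buffer="eqqqqdsrqpe" (len 11), cursors c1@2 c2@5 c4@5 c3@9, authorship .1.24...3..
After op 5 (delete): buffer="eqdsrpe" (len 7), cursors c1@1 c2@2 c4@2 c3@5, authorship .......
After op 6 (insert('v')): buffer="evqvvdsrvpe" (len 11), cursors c1@2 c2@5 c4@5 c3@9, authorship .1.24...3..
After op 7 (insert('z')): buffer="evzqvvzzdsrvzpe" (len 15), cursors c1@3 c2@8 c4@8 c3@13, authorship .11.2424...33..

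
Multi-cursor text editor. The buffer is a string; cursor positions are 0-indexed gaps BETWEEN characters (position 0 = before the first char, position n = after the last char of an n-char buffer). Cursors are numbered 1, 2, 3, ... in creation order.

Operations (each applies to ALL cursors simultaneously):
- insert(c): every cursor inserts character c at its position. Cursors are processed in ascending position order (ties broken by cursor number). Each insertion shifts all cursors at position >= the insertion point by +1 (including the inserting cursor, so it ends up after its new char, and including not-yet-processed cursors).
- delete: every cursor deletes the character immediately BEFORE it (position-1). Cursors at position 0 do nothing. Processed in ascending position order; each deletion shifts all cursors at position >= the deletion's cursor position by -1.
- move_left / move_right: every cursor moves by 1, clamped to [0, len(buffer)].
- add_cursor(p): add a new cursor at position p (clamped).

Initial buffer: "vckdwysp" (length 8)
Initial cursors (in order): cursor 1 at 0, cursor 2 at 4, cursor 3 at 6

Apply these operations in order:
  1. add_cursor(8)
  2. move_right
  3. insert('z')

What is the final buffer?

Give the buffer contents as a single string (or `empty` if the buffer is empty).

After op 1 (add_cursor(8)): buffer="vckdwysp" (len 8), cursors c1@0 c2@4 c3@6 c4@8, authorship ........
After op 2 (move_right): buffer="vckdwysp" (len 8), cursors c1@1 c2@5 c3@7 c4@8, authorship ........
After op 3 (insert('z')): buffer="vzckdwzyszpz" (len 12), cursors c1@2 c2@7 c3@10 c4@12, authorship .1....2..3.4

Answer: vzckdwzyszpz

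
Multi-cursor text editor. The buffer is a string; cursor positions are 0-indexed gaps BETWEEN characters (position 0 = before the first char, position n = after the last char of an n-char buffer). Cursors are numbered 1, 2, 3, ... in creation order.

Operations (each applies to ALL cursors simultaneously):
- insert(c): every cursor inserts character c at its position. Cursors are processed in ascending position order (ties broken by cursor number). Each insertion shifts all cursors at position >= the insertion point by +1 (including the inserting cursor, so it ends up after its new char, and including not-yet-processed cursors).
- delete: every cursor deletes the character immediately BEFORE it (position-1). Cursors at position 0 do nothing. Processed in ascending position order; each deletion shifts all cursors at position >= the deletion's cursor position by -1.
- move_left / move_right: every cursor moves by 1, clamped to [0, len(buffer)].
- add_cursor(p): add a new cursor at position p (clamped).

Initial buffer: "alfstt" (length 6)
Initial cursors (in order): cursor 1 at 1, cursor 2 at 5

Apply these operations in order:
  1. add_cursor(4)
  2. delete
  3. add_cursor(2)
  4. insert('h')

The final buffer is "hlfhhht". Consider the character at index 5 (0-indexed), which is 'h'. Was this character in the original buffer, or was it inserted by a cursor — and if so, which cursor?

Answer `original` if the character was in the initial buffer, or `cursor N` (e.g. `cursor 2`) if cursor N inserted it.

After op 1 (add_cursor(4)): buffer="alfstt" (len 6), cursors c1@1 c3@4 c2@5, authorship ......
After op 2 (delete): buffer="lft" (len 3), cursors c1@0 c2@2 c3@2, authorship ...
After op 3 (add_cursor(2)): buffer="lft" (len 3), cursors c1@0 c2@2 c3@2 c4@2, authorship ...
After op 4 (insert('h')): buffer="hlfhhht" (len 7), cursors c1@1 c2@6 c3@6 c4@6, authorship 1..234.
Authorship (.=original, N=cursor N): 1 . . 2 3 4 .
Index 5: author = 4

Answer: cursor 4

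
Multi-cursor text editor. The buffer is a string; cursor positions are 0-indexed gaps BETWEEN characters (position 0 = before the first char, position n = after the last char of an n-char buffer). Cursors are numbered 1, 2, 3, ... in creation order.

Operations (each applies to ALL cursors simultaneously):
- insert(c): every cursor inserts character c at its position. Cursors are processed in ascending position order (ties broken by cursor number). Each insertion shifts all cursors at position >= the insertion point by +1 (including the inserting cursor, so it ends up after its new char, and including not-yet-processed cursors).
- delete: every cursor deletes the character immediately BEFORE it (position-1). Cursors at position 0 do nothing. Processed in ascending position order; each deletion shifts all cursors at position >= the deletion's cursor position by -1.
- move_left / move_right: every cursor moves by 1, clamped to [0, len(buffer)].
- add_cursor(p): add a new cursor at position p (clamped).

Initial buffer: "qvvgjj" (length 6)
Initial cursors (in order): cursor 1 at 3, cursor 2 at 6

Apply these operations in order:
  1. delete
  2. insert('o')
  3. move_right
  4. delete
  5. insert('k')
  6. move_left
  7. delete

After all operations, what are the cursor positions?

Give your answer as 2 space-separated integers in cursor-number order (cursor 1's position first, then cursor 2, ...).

After op 1 (delete): buffer="qvgj" (len 4), cursors c1@2 c2@4, authorship ....
After op 2 (insert('o')): buffer="qvogjo" (len 6), cursors c1@3 c2@6, authorship ..1..2
After op 3 (move_right): buffer="qvogjo" (len 6), cursors c1@4 c2@6, authorship ..1..2
After op 4 (delete): buffer="qvoj" (len 4), cursors c1@3 c2@4, authorship ..1.
After op 5 (insert('k')): buffer="qvokjk" (len 6), cursors c1@4 c2@6, authorship ..11.2
After op 6 (move_left): buffer="qvokjk" (len 6), cursors c1@3 c2@5, authorship ..11.2
After op 7 (delete): buffer="qvkk" (len 4), cursors c1@2 c2@3, authorship ..12

Answer: 2 3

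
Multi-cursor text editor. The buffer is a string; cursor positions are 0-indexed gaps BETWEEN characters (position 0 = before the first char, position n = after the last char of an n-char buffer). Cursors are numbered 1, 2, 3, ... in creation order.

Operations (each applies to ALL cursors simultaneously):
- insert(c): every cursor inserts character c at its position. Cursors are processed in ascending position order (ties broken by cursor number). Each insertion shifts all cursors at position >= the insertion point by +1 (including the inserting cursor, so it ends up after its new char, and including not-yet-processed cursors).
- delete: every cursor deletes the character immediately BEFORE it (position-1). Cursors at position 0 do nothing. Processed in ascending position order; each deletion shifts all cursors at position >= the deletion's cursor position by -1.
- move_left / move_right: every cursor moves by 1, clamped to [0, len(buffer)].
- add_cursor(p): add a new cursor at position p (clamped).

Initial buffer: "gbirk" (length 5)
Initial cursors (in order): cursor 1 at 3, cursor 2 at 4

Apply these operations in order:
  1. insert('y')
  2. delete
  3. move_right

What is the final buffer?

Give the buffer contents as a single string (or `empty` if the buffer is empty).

After op 1 (insert('y')): buffer="gbiyryk" (len 7), cursors c1@4 c2@6, authorship ...1.2.
After op 2 (delete): buffer="gbirk" (len 5), cursors c1@3 c2@4, authorship .....
After op 3 (move_right): buffer="gbirk" (len 5), cursors c1@4 c2@5, authorship .....

Answer: gbirk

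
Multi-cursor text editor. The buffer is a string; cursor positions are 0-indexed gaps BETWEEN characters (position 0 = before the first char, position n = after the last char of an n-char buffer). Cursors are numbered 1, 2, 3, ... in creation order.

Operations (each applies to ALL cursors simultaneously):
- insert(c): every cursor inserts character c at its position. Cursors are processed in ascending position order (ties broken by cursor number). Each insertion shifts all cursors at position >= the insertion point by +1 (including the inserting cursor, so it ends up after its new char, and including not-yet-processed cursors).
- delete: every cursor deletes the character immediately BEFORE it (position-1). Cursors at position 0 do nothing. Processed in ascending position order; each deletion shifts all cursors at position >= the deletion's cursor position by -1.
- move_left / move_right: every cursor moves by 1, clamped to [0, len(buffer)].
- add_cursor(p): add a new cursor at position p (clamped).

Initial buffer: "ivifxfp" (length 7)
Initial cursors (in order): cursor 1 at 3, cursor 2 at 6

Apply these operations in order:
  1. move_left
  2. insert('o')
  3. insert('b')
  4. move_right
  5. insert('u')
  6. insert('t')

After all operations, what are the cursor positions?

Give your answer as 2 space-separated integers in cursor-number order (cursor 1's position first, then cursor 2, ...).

Answer: 7 14

Derivation:
After op 1 (move_left): buffer="ivifxfp" (len 7), cursors c1@2 c2@5, authorship .......
After op 2 (insert('o')): buffer="ivoifxofp" (len 9), cursors c1@3 c2@7, authorship ..1...2..
After op 3 (insert('b')): buffer="ivobifxobfp" (len 11), cursors c1@4 c2@9, authorship ..11...22..
After op 4 (move_right): buffer="ivobifxobfp" (len 11), cursors c1@5 c2@10, authorship ..11...22..
After op 5 (insert('u')): buffer="ivobiufxobfup" (len 13), cursors c1@6 c2@12, authorship ..11.1..22.2.
After op 6 (insert('t')): buffer="ivobiutfxobfutp" (len 15), cursors c1@7 c2@14, authorship ..11.11..22.22.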